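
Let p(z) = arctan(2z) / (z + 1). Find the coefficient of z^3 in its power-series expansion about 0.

Multiply the numerator's expansion by the denominator's geometric series.
[z^0] = 0;  [z^1] = 2;  [z^2] = -2;  [z^3] = -2/3.

-2/3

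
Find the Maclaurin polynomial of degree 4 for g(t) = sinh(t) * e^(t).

t^4/3 + 2*t^3/3 + t^2 + t

Multiply the two series term by term and collect like powers.
g(0) = 0
g′(0) = 1
g′′(0) = 2
g′′′(0) = 4
g^(4)(0) = 8
Then c_k = g^(k)(0)/k! gives each Taylor coefficient.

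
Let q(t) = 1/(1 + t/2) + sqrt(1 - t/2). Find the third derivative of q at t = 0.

Combine the two series term by term.
The coefficient of t^3 in the expansion is -17/128, so q′′′(0) = 3! * (-17/128) = -51/64.

-51/64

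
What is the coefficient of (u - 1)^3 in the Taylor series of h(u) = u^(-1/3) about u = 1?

h(1) = 1
h′(1) = -1/3
h′′(1) = 4/9
h′′′(1) = -28/27
Dividing each by k! gives the coefficients c_0, ..., c_3.

-14/81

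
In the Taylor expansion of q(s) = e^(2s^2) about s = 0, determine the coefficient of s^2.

2

Apply the Taylor formula c_k = f^(k)(a)/k!.
q(0) = 1
q′(0) = 0
q′′(0) = 4
Dividing each by k! gives the coefficients c_0, ..., c_2.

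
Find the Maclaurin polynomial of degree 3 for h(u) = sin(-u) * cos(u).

Take the Cauchy product of the two expansions.

2*u^3/3 - u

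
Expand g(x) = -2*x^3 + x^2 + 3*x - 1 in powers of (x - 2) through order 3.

-2*(x - 2)^3 - 11*(x - 2)^2 - 17*(x - 2) - 7

Compute the successive derivatives at the expansion point and divide by k!.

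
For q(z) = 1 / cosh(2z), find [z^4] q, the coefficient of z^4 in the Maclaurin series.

10/3

Write the quotient as an unknown series and match coefficients against numerator = denominator · series.
q(0) = 1
q′(0) = 0
q′′(0) = -4
q′′′(0) = 0
q^(4)(0) = 80
So c_4 = q^(4)(0)/4! = 10/3.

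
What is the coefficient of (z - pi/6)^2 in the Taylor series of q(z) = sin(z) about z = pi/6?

Apply the Taylor formula c_k = f^(k)(a)/k!.
q(pi/6) = 1/2
q′(pi/6) = sqrt(3)/2
q′′(pi/6) = -1/2
Then c_k = q^(k)(pi/6)/k! gives each Taylor coefficient.

-1/4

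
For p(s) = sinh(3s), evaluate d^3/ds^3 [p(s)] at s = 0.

27

The coefficient of s^3 in the expansion is 9/2, so p′′′(0) = 3! * (9/2) = 27.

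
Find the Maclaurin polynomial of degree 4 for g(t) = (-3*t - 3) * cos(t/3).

-t^4/648 + t^3/6 + t^2/6 - 3*t - 3

Shift and add copies of the series according to the polynomial's terms.
[t^0] = -3;  [t^1] = -3;  [t^2] = 1/6;  [t^3] = 1/6;  [t^4] = -1/648.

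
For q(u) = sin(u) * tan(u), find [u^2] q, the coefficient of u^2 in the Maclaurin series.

1

Multiply the two series term by term and collect like powers.
q(0) = 0
q′(0) = 0
q′′(0) = 2
So c_2 = q′′(0)/2! = 1.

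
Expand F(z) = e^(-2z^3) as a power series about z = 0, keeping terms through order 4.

1 - 2*z^3

Apply the Taylor formula c_k = f^(k)(a)/k!.
F(0) = 1
F′(0) = 0
F′′(0) = 0
F′′′(0) = -12
F^(4)(0) = 0
Dividing each by k! gives the coefficients c_0, ..., c_4.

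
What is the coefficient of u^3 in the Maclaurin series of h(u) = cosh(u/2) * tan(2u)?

35/12

Expand each factor separately, then convolve coefficients.
[u^0] = 0;  [u^1] = 2;  [u^2] = 0;  [u^3] = 35/12.
So c_3 = h′′′(0)/3! = 35/12.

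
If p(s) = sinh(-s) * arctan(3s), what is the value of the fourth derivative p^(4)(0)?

Expand each factor separately, then convolve coefficients.
The coefficient of s^4 in the expansion is 17/2, so p^(4)(0) = 4! * (17/2) = 204.

204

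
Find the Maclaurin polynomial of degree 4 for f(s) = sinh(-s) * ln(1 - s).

s^4/2 + s^3/2 + s^2

Expand each factor separately, then convolve coefficients.
f(0) = 0
f′(0) = 0
f′′(0) = 2
f′′′(0) = 3
f^(4)(0) = 12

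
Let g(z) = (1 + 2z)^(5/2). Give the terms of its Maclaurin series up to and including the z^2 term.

g(0) = 1
g′(0) = 5
g′′(0) = 15

15*z^2/2 + 5*z + 1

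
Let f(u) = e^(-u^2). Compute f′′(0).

-2

The coefficient of u^2 in the expansion is -1, so f′′(0) = 2! * (-1) = -2.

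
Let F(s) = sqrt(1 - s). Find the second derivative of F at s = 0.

-1/4

Compute the successive derivatives at the expansion point and divide by k!.
The coefficient of s^2 in the expansion is -1/8, so F′′(0) = 2! * (-1/8) = -1/4.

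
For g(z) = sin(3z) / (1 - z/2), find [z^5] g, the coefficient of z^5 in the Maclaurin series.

87/80

Take the Cauchy product of the two expansions.
g(0) = 0
g′(0) = 3
g′′(0) = 3
g′′′(0) = -45/2
g^(4)(0) = -45
g^(5)(0) = 261/2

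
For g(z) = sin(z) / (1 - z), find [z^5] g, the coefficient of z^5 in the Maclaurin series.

Expand 1/(denominator) as a geometric series and multiply by the numerator's series.
[z^0] = 0;  [z^1] = 1;  [z^2] = 1;  [z^3] = 5/6;  [z^4] = 5/6;  [z^5] = 101/120.

101/120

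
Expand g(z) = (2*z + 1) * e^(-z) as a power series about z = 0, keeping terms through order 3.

Multiply each power in the prefactor through the base expansion.
[z^0] = 1;  [z^1] = 1;  [z^2] = -3/2;  [z^3] = 5/6.

5*z^3/6 - 3*z^2/2 + z + 1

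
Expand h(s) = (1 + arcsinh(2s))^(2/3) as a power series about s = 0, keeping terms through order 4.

32*s^4/243 - 40*s^3/81 - 4*s^2/9 + 4*s/3 + 1

Compose series: expand the inner function first, then feed it into the outer expansion.
h(0) = 1
h′(0) = 4/3
h′′(0) = -8/9
h′′′(0) = -80/27
h^(4)(0) = 256/81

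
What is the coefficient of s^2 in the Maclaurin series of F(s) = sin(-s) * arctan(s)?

Write out both Maclaurin series and multiply, keeping only the needed powers.
F(0) = 0
F′(0) = 0
F′′(0) = -2
So c_2 = F′′(0)/2! = -1.

-1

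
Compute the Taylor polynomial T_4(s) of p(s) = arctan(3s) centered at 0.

-9*s^3 + 3*s

p(0) = 0
p′(0) = 3
p′′(0) = 0
p′′′(0) = -54
p^(4)(0) = 0
The Taylor polynomial is Σ p^(k)(0)/k! · s^k.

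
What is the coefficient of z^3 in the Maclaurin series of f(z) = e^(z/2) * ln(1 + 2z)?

Take the Cauchy product of the two expansions.
f(0) = 0
f′(0) = 2
f′′(0) = -2
f′′′(0) = 23/2
Dividing each by k! gives the coefficients c_0, ..., c_3.

23/12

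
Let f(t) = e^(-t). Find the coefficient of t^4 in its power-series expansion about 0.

[t^0] = 1;  [t^1] = -1;  [t^2] = 1/2;  [t^3] = -1/6;  [t^4] = 1/24.
So c_4 = f^(4)(0)/4! = 1/24.

1/24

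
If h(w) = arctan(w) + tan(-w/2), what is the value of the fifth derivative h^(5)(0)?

47/2

Expand each term separately and add.
From the series, [w^5] h = 47/240; multiply by 5! = 120 to get 47/2.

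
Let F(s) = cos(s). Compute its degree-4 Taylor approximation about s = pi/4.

sqrt(2)*(s - pi/4)^4/48 + sqrt(2)*(s - pi/4)^3/12 - sqrt(2)*(s - pi/4)^2/4 - sqrt(2)*(s - pi/4)/2 + sqrt(2)/2

F(pi/4) = sqrt(2)/2
F′(pi/4) = -sqrt(2)/2
F′′(pi/4) = -sqrt(2)/2
F′′′(pi/4) = sqrt(2)/2
F^(4)(pi/4) = sqrt(2)/2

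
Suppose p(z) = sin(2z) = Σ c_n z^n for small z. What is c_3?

p(0) = 0
p′(0) = 2
p′′(0) = 0
p′′′(0) = -8

-4/3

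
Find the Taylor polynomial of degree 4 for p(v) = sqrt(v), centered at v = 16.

p(16) = 4
p′(16) = 1/8
p′′(16) = -1/256
p′′′(16) = 3/8192
p^(4)(16) = -15/262144
Dividing each by k! gives the coefficients c_0, ..., c_4.

-5*(v - 16)^4/2097152 + (v - 16)^3/16384 - (v - 16)^2/512 + (v - 16)/8 + 4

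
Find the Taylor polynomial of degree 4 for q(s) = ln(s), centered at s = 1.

-(s - 1)^4/4 + (s - 1)^3/3 - (s - 1)^2/2 + (s - 1)

Compute the successive derivatives at the expansion point and divide by k!.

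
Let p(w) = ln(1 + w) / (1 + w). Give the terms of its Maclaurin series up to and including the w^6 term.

-49*w^6/20 + 137*w^5/60 - 25*w^4/12 + 11*w^3/6 - 3*w^2/2 + w

Write out both Maclaurin series and multiply, keeping only the needed powers.
p(0) = 0
p′(0) = 1
p′′(0) = -3
p′′′(0) = 11
p^(4)(0) = -50
p^(5)(0) = 274
p^(6)(0) = -1764
The Taylor polynomial is Σ p^(k)(0)/k! · w^k.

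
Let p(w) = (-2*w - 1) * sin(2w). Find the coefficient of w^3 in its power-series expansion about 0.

4/3

Distribute the polynomial across the series and collect like powers.
So c_3 = p′′′(0)/3! = 4/3.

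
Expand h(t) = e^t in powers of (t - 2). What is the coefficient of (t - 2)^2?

Apply the Taylor formula c_k = f^(k)(a)/k!.
h(2) = e^(2)
h′(2) = e^(2)
h′′(2) = e^(2)
So c_2 = h′′(2)/2! = e^(2)/2.

e^(2)/2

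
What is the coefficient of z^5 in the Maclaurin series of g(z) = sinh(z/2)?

[z^0] = 0;  [z^1] = 1/2;  [z^2] = 0;  [z^3] = 1/48;  [z^4] = 0;  [z^5] = 1/3840.

1/3840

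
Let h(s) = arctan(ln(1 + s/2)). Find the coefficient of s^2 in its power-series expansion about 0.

Substitute the inner expansion into the outer series and collect powers.

-1/8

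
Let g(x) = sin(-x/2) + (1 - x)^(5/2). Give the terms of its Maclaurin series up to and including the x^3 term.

-7*x^3/24 + 15*x^2/8 - 3*x + 1

Add the two expansions coefficient-wise.
[x^0] = 1;  [x^1] = -3;  [x^2] = 15/8;  [x^3] = -7/24.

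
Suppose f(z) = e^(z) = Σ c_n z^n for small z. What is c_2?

1/2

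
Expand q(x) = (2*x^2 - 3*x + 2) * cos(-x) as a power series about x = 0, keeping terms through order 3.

3*x^3/2 + x^2 - 3*x + 2

Multiply each power in the prefactor through the base expansion.
[x^0] = 2;  [x^1] = -3;  [x^2] = 1;  [x^3] = 3/2.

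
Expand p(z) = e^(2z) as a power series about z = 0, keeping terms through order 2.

2*z^2 + 2*z + 1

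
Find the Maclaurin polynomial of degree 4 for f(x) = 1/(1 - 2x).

16*x^4 + 8*x^3 + 4*x^2 + 2*x + 1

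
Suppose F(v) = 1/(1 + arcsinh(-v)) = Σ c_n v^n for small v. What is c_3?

Plug the Maclaurin series of the inner function into that of the outer and collect terms.
[v^0] = 1;  [v^1] = 1;  [v^2] = 1;  [v^3] = 5/6.
So c_3 = F′′′(0)/3! = 5/6.

5/6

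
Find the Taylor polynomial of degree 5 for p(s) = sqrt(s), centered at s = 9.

p(9) = 3
p′(9) = 1/6
p′′(9) = -1/108
p′′′(9) = 1/648
p^(4)(9) = -5/11664
p^(5)(9) = 35/209952
Dividing each by k! gives the coefficients c_0, ..., c_5.

7*(s - 9)^5/5038848 - 5*(s - 9)^4/279936 + (s - 9)^3/3888 - (s - 9)^2/216 + (s - 9)/6 + 3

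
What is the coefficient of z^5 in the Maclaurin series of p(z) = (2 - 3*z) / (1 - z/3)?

-7/243

Shift and add copies of the series according to the polynomial's terms.
p(0) = 2
p′(0) = -7/3
p′′(0) = -14/9
p′′′(0) = -14/9
p^(4)(0) = -56/27
p^(5)(0) = -280/81
The Taylor polynomial is Σ p^(k)(0)/k! · z^k.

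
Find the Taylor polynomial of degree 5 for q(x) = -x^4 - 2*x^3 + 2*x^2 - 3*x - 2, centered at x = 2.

Differentiate repeatedly and evaluate at the center.
q(2) = -32
q′(2) = -51
q′′(2) = -68
q′′′(2) = -60
q^(4)(2) = -24
q^(5)(2) = 0
The Taylor polynomial is Σ q^(k)(2)/k! · (x - 2)^k.

-(x - 2)^4 - 10*(x - 2)^3 - 34*(x - 2)^2 - 51*(x - 2) - 32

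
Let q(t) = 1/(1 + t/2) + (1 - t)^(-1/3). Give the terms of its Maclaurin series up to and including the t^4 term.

Combine the two series term by term.
q(0) = 2
q′(0) = -1/6
q′′(0) = 17/18
q′′′(0) = 31/108
q^(4)(0) = 803/162
The Taylor polynomial is Σ q^(k)(0)/k! · t^k.

803*t^4/3888 + 31*t^3/648 + 17*t^2/36 - t/6 + 2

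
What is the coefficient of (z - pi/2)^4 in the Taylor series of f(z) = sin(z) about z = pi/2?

f(pi/2) = 1
f′(pi/2) = 0
f′′(pi/2) = -1
f′′′(pi/2) = 0
f^(4)(pi/2) = 1
So c_4 = f^(4)(pi/2)/4! = 1/24.

1/24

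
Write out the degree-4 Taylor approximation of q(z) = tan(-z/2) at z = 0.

q(0) = 0
q′(0) = -1/2
q′′(0) = 0
q′′′(0) = -1/4
q^(4)(0) = 0
Then c_k = q^(k)(0)/k! gives each Taylor coefficient.

-z^3/24 - z/2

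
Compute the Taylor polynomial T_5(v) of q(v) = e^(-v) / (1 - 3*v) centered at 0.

Expand 1/(denominator) as a geometric series and multiply by the numerator's series.
q(0) = 1
q′(0) = 2
q′′(0) = 13
q′′′(0) = 116
q^(4)(0) = 1393
q^(5)(0) = 20894

10447*v^5/60 + 1393*v^4/24 + 58*v^3/3 + 13*v^2/2 + 2*v + 1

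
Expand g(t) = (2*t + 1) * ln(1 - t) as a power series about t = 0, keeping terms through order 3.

Shift and add copies of the series according to the polynomial's terms.
g(0) = 0
g′(0) = -1
g′′(0) = -5
g′′′(0) = -8
Then c_k = g^(k)(0)/k! gives each Taylor coefficient.

-4*t^3/3 - 5*t^2/2 - t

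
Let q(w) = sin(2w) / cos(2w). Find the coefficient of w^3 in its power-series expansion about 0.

Write the quotient as an unknown series and match coefficients against numerator = denominator · series.
q(0) = 0
q′(0) = 2
q′′(0) = 0
q′′′(0) = 16
Dividing each by k! gives the coefficients c_0, ..., c_3.

8/3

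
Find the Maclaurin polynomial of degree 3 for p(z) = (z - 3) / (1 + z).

Shift and add copies of the series according to the polynomial's terms.
p(0) = -3
p′(0) = 4
p′′(0) = -8
p′′′(0) = 24
Dividing each by k! gives the coefficients c_0, ..., c_3.

4*z^3 - 4*z^2 + 4*z - 3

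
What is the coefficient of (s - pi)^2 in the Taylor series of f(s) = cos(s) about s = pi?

f(pi) = -1
f′(pi) = 0
f′′(pi) = 1
So c_2 = f′′(pi)/2! = 1/2.

1/2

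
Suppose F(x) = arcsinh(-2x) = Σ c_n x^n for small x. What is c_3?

4/3

Use the known series and substitute for the argument.
F(0) = 0
F′(0) = -2
F′′(0) = 0
F′′′(0) = 8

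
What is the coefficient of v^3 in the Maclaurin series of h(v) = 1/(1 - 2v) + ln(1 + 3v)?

17

Combine the two series term by term.
[v^0] = 1;  [v^1] = 5;  [v^2] = -1/2;  [v^3] = 17.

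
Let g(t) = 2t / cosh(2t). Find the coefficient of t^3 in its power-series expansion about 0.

Divide the numerator series by the denominator series (power-series long division).

-4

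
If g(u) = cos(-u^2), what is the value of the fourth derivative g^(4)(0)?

-12

The coefficient of u^4 in the expansion is -1/2, so g^(4)(0) = 4! * (-1/2) = -12.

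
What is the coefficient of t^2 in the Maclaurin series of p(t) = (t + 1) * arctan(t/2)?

1/2

Shift and add copies of the series according to the polynomial's terms.
p(0) = 0
p′(0) = 1/2
p′′(0) = 1
The Taylor polynomial is Σ p^(k)(0)/k! · t^k.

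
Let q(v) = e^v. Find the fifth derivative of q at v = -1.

The coefficient of (v + 1)^5 in the expansion is e^(-1)/120, so q^(5)(-1) = 5! * (e^(-1)/120) = e^(-1).

e^(-1)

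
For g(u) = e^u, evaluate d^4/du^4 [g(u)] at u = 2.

From the series, [(u - 2)^4] g = e^(2)/24; multiply by 4! = 24 to get e^(2).

e^(2)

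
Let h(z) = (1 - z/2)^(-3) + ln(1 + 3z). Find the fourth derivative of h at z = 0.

-927/2

Add the two expansions coefficient-wise.
The coefficient of z^4 in the expansion is -309/16, so h^(4)(0) = 4! * (-309/16) = -927/2.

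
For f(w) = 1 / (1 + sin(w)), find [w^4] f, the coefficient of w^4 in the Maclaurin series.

2/3

Write 1/(1+u) = 1 - u + u^2 - u^3 + ... and substitute the series for u.
f(0) = 1
f′(0) = -1
f′′(0) = 2
f′′′(0) = -5
f^(4)(0) = 16
The Taylor polynomial is Σ f^(k)(0)/k! · w^k.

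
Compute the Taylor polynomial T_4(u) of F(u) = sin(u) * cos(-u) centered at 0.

-2*u^3/3 + u

Expand each factor separately, then convolve coefficients.
F(0) = 0
F′(0) = 1
F′′(0) = 0
F′′′(0) = -4
F^(4)(0) = 0
The Taylor polynomial is Σ F^(k)(0)/k! · u^k.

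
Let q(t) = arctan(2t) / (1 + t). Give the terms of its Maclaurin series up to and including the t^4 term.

2*t^4/3 - 2*t^3/3 - 2*t^2 + 2*t

Write out both Maclaurin series and multiply, keeping only the needed powers.
[t^0] = 0;  [t^1] = 2;  [t^2] = -2;  [t^3] = -2/3;  [t^4] = 2/3.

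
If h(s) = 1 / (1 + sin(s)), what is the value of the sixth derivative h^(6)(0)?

272

Use the geometric series for the reciprocal, then substitute.
The coefficient of s^6 in the expansion is 17/45, so h^(6)(0) = 6! * (17/45) = 272.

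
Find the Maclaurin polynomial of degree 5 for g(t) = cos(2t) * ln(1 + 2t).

12*t^5/5 - 4*t^3/3 - 2*t^2 + 2*t

Multiply the two series term by term and collect like powers.
g(0) = 0
g′(0) = 2
g′′(0) = -4
g′′′(0) = -8
g^(4)(0) = 0
g^(5)(0) = 288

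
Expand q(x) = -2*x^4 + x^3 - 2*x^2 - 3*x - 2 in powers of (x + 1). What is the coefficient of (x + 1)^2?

[(x + 1)^0] = -4;  [(x + 1)^1] = 12;  [(x + 1)^2] = -17.

-17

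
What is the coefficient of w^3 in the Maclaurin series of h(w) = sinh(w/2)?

1/48

h(0) = 0
h′(0) = 1/2
h′′(0) = 0
h′′′(0) = 1/8
The Taylor polynomial is Σ h^(k)(0)/k! · w^k.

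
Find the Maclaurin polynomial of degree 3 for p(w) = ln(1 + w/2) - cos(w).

w^3/24 + 3*w^2/8 + w/2 - 1

Combine the two series term by term.
p(0) = -1
p′(0) = 1/2
p′′(0) = 3/4
p′′′(0) = 1/4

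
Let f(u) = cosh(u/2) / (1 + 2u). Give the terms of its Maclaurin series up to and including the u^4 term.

Write out both Maclaurin series and multiply, keeping only the needed powers.

6337*u^4/384 - 33*u^3/4 + 33*u^2/8 - 2*u + 1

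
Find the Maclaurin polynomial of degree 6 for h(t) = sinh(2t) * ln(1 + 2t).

152*t^6/9 - 32*t^5/3 + 8*t^4 - 4*t^3 + 4*t^2

Expand each factor separately, then convolve coefficients.
[t^0] = 0;  [t^1] = 0;  [t^2] = 4;  [t^3] = -4;  [t^4] = 8;  [t^5] = -32/3;  [t^6] = 152/9.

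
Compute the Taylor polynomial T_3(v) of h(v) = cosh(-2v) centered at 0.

Differentiate repeatedly and evaluate at the center.
[v^0] = 1;  [v^1] = 0;  [v^2] = 2;  [v^3] = 0.

2*v^2 + 1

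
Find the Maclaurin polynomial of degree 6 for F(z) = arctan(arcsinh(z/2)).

53*z^5/3840 - z^3/16 + z/2

Let u equal the inner series; expand the outer function in u and truncate.
F(0) = 0
F′(0) = 1/2
F′′(0) = 0
F′′′(0) = -3/8
F^(4)(0) = 0
F^(5)(0) = 53/32
F^(6)(0) = 0
Then c_k = F^(k)(0)/k! gives each Taylor coefficient.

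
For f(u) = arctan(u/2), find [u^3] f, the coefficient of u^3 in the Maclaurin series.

[u^0] = 0;  [u^1] = 1/2;  [u^2] = 0;  [u^3] = -1/24.

-1/24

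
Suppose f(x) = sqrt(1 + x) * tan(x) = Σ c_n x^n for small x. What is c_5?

Expand each factor separately, then convolve coefficients.
[x^0] = 0;  [x^1] = 1;  [x^2] = 1/2;  [x^3] = 5/24;  [x^4] = 11/48;  [x^5] = 101/1920.

101/1920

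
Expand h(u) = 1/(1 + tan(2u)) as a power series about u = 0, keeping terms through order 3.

Let u equal the inner series; expand the outer function in u and truncate.
[u^0] = 1;  [u^1] = -2;  [u^2] = 4;  [u^3] = -32/3.

-32*u^3/3 + 4*u^2 - 2*u + 1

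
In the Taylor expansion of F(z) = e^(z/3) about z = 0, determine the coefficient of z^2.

1/18

Differentiate repeatedly and evaluate at the center.
F(0) = 1
F′(0) = 1/3
F′′(0) = 1/9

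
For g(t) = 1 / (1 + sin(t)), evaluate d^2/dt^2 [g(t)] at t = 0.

Use the geometric series for the reciprocal, then substitute.
From the series, [t^2] g = 1; multiply by 2! = 2 to get 2.

2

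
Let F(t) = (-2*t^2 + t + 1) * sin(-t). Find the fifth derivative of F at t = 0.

-41

Distribute the polynomial across the series and collect like powers.
The coefficient of t^5 in the expansion is -41/120, so F^(5)(0) = 5! * (-41/120) = -41.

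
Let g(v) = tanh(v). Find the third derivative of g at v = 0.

From the series, [v^3] g = -1/3; multiply by 3! = 6 to get -2.

-2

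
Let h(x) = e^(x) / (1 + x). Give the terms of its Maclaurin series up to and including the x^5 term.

Multiply the two series term by term and collect like powers.

-11*x^5/30 + 3*x^4/8 - x^3/3 + x^2/2 + 1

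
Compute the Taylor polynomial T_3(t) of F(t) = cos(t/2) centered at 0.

1 - t^2/8

F(0) = 1
F′(0) = 0
F′′(0) = -1/4
F′′′(0) = 0
Then c_k = F^(k)(0)/k! gives each Taylor coefficient.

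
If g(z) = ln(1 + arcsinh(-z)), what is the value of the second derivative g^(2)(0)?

Substitute the inner expansion into the outer series and collect powers.
From the series, [z^2] g = -1/2; multiply by 2! = 2 to get -1.

-1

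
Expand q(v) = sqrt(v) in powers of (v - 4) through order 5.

Compute the successive derivatives at the expansion point and divide by k!.

7*(v - 4)^5/131072 - 5*(v - 4)^4/16384 + (v - 4)^3/512 - (v - 4)^2/64 + (v - 4)/4 + 2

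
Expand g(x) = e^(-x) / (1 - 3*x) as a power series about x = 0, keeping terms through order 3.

58*x^3/3 + 13*x^2/2 + 2*x + 1

Multiply the numerator's expansion by the denominator's geometric series.
[x^0] = 1;  [x^1] = 2;  [x^2] = 13/2;  [x^3] = 58/3.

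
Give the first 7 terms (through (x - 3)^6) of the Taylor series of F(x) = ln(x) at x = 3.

-(x - 3)^6/4374 + (x - 3)^5/1215 - (x - 3)^4/324 + (x - 3)^3/81 - (x - 3)^2/18 + (x - 3)/3 + ln(3)

[(x - 3)^0] = ln(3);  [(x - 3)^1] = 1/3;  [(x - 3)^2] = -1/18;  [(x - 3)^3] = 1/81;  [(x - 3)^4] = -1/324;  [(x - 3)^5] = 1/1215;  [(x - 3)^6] = -1/4374.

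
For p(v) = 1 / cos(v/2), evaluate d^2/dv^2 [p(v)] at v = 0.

1/4

Write the quotient as an unknown series and match coefficients against numerator = denominator · series.
The coefficient of v^2 in the expansion is 1/8, so p′′(0) = 2! * (1/8) = 1/4.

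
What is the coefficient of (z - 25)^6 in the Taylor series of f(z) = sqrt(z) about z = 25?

-21/50000000000

Apply the Taylor formula c_k = f^(k)(a)/k!.
f(25) = 5
f′(25) = 1/10
f′′(25) = -1/500
f′′′(25) = 3/25000
f^(4)(25) = -3/250000
f^(5)(25) = 21/12500000
f^(6)(25) = -189/625000000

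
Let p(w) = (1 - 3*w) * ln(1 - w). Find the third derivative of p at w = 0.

7

Shift and add copies of the series according to the polynomial's terms.
The coefficient of w^3 in the expansion is 7/6, so p′′′(0) = 3! * (7/6) = 7.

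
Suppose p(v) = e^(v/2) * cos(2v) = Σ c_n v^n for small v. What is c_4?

161/384

Multiply the two series term by term and collect like powers.
p(0) = 1
p′(0) = 1/2
p′′(0) = -15/4
p′′′(0) = -47/8
p^(4)(0) = 161/16
Then c_k = p^(k)(0)/k! gives each Taylor coefficient.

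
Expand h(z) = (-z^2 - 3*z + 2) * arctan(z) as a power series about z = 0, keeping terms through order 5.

Shift and add copies of the series according to the polynomial's terms.
h(0) = 0
h′(0) = 2
h′′(0) = -6
h′′′(0) = -10
h^(4)(0) = 24
h^(5)(0) = 88

11*z^5/15 + z^4 - 5*z^3/3 - 3*z^2 + 2*z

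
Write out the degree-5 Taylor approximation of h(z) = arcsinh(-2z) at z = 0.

h(0) = 0
h′(0) = -2
h′′(0) = 0
h′′′(0) = 8
h^(4)(0) = 0
h^(5)(0) = -288
Then c_k = h^(k)(0)/k! gives each Taylor coefficient.

-12*z^5/5 + 4*z^3/3 - 2*z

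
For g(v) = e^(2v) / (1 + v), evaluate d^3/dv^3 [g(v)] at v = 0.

Expand each factor separately, then convolve coefficients.
From the series, [v^3] g = 1/3; multiply by 3! = 6 to get 2.

2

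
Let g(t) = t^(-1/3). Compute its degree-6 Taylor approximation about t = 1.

728*(t - 1)^6/6561 - 91*(t - 1)^5/729 + 35*(t - 1)^4/243 - 14*(t - 1)^3/81 + 2*(t - 1)^2/9 - (t - 1)/3 + 1

Apply the Taylor formula c_k = f^(k)(a)/k!.
g(1) = 1
g′(1) = -1/3
g′′(1) = 4/9
g′′′(1) = -28/27
g^(4)(1) = 280/81
g^(5)(1) = -3640/243
g^(6)(1) = 58240/729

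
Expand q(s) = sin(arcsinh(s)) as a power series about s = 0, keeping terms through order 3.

Plug the Maclaurin series of the inner function into that of the outer and collect terms.
q(0) = 0
q′(0) = 1
q′′(0) = 0
q′′′(0) = -2

-s^3/3 + s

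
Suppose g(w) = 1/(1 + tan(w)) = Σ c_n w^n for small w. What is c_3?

-4/3

Substitute the inner expansion into the outer series and collect powers.
[w^0] = 1;  [w^1] = -1;  [w^2] = 1;  [w^3] = -4/3.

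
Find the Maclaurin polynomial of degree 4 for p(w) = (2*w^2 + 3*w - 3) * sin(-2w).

Shift and add copies of the series according to the polynomial's terms.

4*w^4 - 8*w^3 - 6*w^2 + 6*w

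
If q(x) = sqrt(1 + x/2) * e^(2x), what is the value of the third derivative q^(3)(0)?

Multiply the two series term by term and collect like powers.
The coefficient of x^3 in the expansion is 683/384, so q′′′(0) = 3! * (683/384) = 683/64.

683/64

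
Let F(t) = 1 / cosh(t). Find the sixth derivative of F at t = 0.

Write the quotient as an unknown series and match coefficients against numerator = denominator · series.
The coefficient of t^6 in the expansion is -61/720, so F^(6)(0) = 6! * (-61/720) = -61.

-61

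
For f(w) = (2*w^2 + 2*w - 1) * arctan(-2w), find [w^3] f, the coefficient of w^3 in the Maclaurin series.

-20/3

Multiply each power in the prefactor through the base expansion.
f(0) = 0
f′(0) = 2
f′′(0) = -8
f′′′(0) = -40
So c_3 = f′′′(0)/3! = -20/3.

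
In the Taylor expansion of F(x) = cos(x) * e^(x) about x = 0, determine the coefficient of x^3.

Expand each factor separately, then convolve coefficients.
F(0) = 1
F′(0) = 1
F′′(0) = 0
F′′′(0) = -2
Then c_k = F^(k)(0)/k! gives each Taylor coefficient.

-1/3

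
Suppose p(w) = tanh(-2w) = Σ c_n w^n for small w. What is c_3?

p(0) = 0
p′(0) = -2
p′′(0) = 0
p′′′(0) = 16
So c_3 = p′′′(0)/3! = 8/3.

8/3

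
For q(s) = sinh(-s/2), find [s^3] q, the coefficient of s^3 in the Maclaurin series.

-1/48

q(0) = 0
q′(0) = -1/2
q′′(0) = 0
q′′′(0) = -1/8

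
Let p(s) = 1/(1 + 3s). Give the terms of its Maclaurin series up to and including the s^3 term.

-27*s^3 + 9*s^2 - 3*s + 1

[s^0] = 1;  [s^1] = -3;  [s^2] = 9;  [s^3] = -27.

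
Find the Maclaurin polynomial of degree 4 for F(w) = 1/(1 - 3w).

81*w^4 + 27*w^3 + 9*w^2 + 3*w + 1

F(0) = 1
F′(0) = 3
F′′(0) = 18
F′′′(0) = 162
F^(4)(0) = 1944
Dividing each by k! gives the coefficients c_0, ..., c_4.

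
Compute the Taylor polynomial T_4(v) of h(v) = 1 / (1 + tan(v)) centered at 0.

Write 1/(1+u) = 1 - u + u^2 - u^3 + ... and substitute the series for u.
h(0) = 1
h′(0) = -1
h′′(0) = 2
h′′′(0) = -8
h^(4)(0) = 40
Dividing each by k! gives the coefficients c_0, ..., c_4.

5*v^4/3 - 4*v^3/3 + v^2 - v + 1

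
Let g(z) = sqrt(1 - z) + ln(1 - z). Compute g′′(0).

Expand each term separately and add.
From the series, [z^2] g = -5/8; multiply by 2! = 2 to get -5/4.

-5/4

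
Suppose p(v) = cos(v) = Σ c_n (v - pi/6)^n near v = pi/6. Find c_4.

p(pi/6) = sqrt(3)/2
p′(pi/6) = -1/2
p′′(pi/6) = -sqrt(3)/2
p′′′(pi/6) = 1/2
p^(4)(pi/6) = sqrt(3)/2

sqrt(3)/48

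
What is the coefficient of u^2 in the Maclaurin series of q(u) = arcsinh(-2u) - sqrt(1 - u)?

Expand each term separately and add.
So c_2 = q′′(0)/2! = 1/8.

1/8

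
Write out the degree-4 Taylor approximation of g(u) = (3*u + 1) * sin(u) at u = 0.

Distribute the polynomial across the series and collect like powers.
g(0) = 0
g′(0) = 1
g′′(0) = 6
g′′′(0) = -1
g^(4)(0) = -12

-u^4/2 - u^3/6 + 3*u^2 + u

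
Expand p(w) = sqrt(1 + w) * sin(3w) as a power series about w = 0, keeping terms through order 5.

Multiply the two series term by term and collect like powers.
[w^0] = 0;  [w^1] = 3;  [w^2] = 3/2;  [w^3] = -39/8;  [w^4] = -33/16;  [w^5] = 1581/640.

1581*w^5/640 - 33*w^4/16 - 39*w^3/8 + 3*w^2/2 + 3*w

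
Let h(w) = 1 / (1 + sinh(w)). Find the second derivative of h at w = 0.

Write 1/(1+u) = 1 - u + u^2 - u^3 + ... and substitute the series for u.
The coefficient of w^2 in the expansion is 1, so h′′(0) = 2! * (1) = 2.

2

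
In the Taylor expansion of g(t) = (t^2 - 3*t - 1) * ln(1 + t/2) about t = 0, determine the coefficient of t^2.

-11/8

Distribute the polynomial across the series and collect like powers.
[t^0] = 0;  [t^1] = -1/2;  [t^2] = -11/8.
So c_2 = g′′(0)/2! = -11/8.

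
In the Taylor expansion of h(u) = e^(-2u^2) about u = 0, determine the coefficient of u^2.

-2

h(0) = 1
h′(0) = 0
h′′(0) = -4
So c_2 = h′′(0)/2! = -2.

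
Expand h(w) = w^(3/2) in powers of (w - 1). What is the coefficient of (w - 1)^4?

3/128

Apply the Taylor formula c_k = f^(k)(a)/k!.
h(1) = 1
h′(1) = 3/2
h′′(1) = 3/4
h′′′(1) = -3/8
h^(4)(1) = 9/16
Dividing each by k! gives the coefficients c_0, ..., c_4.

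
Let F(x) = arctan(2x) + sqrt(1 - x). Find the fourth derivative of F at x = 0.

-15/16

Expand each term separately and add.
From the series, [x^4] F = -5/128; multiply by 4! = 24 to get -15/16.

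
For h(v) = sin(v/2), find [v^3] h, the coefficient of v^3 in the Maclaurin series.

c_3 = h′′′(0)/3! = -1/48.

-1/48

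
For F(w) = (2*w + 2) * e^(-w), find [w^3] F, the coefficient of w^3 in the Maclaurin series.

2/3

Distribute the polynomial across the series and collect like powers.
F(0) = 2
F′(0) = 0
F′′(0) = -2
F′′′(0) = 4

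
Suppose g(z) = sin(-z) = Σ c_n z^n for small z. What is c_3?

1/6

[z^0] = 0;  [z^1] = -1;  [z^2] = 0;  [z^3] = 1/6.
So c_3 = g′′′(0)/3! = 1/6.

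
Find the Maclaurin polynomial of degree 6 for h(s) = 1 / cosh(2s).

Write the quotient as an unknown series and match coefficients against numerator = denominator · series.
[s^0] = 1;  [s^1] = 0;  [s^2] = -2;  [s^3] = 0;  [s^4] = 10/3;  [s^5] = 0;  [s^6] = -244/45.

-244*s^6/45 + 10*s^4/3 - 2*s^2 + 1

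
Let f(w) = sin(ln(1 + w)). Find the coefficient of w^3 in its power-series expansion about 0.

Compose series: expand the inner function first, then feed it into the outer expansion.
f(0) = 0
f′(0) = 1
f′′(0) = -1
f′′′(0) = 1
Then c_k = f^(k)(0)/k! gives each Taylor coefficient.

1/6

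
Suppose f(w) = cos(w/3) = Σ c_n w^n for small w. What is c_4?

1/1944

Apply the Taylor formula c_k = f^(k)(a)/k!.
f(0) = 1
f′(0) = 0
f′′(0) = -1/9
f′′′(0) = 0
f^(4)(0) = 1/81
So c_4 = f^(4)(0)/4! = 1/1944.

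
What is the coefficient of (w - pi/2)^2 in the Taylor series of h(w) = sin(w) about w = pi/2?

-1/2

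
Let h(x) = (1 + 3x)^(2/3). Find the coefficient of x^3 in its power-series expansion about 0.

4/3

[x^0] = 1;  [x^1] = 2;  [x^2] = -1;  [x^3] = 4/3.
So c_3 = h′′′(0)/3! = 4/3.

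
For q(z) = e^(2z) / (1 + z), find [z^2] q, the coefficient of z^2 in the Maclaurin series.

1

Write out both Maclaurin series and multiply, keeping only the needed powers.
[z^0] = 1;  [z^1] = 1;  [z^2] = 1.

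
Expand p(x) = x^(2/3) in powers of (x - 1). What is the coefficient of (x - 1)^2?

-1/9

Use the known series and substitute for the argument.
[(x - 1)^0] = 1;  [(x - 1)^1] = 2/3;  [(x - 1)^2] = -1/9.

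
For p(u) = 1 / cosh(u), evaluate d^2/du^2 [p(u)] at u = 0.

Write the quotient as an unknown series and match coefficients against numerator = denominator · series.
From the series, [u^2] p = -1/2; multiply by 2! = 2 to get -1.

-1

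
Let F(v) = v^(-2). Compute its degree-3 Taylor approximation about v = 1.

F(1) = 1
F′(1) = -2
F′′(1) = 6
F′′′(1) = -24
Dividing each by k! gives the coefficients c_0, ..., c_3.

-4*(v - 1)^3 + 3*(v - 1)^2 - 2*(v - 1) + 1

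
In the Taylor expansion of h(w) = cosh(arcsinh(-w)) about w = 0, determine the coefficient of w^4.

Compose series: expand the inner function first, then feed it into the outer expansion.
h(0) = 1
h′(0) = 0
h′′(0) = 1
h′′′(0) = 0
h^(4)(0) = -3

-1/8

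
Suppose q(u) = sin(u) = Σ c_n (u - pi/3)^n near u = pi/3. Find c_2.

-sqrt(3)/4

[(u - pi/3)^0] = sqrt(3)/2;  [(u - pi/3)^1] = 1/2;  [(u - pi/3)^2] = -sqrt(3)/4.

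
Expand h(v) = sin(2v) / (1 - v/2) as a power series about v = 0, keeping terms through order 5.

7*v^5/120 - 5*v^4/12 - 5*v^3/6 + v^2 + 2*v

Write out both Maclaurin series and multiply, keeping only the needed powers.
[v^0] = 0;  [v^1] = 2;  [v^2] = 1;  [v^3] = -5/6;  [v^4] = -5/12;  [v^5] = 7/120.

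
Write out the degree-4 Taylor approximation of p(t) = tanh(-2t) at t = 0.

Use the known series and substitute for the argument.
p(0) = 0
p′(0) = -2
p′′(0) = 0
p′′′(0) = 16
p^(4)(0) = 0

8*t^3/3 - 2*t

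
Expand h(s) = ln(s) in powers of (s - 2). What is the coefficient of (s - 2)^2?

-1/8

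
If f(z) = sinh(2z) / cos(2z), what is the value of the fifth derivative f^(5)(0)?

1152

Divide the numerator series by the denominator series (power-series long division).
The coefficient of z^5 in the expansion is 48/5, so f^(5)(0) = 5! * (48/5) = 1152.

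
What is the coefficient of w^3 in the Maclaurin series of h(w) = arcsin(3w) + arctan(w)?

25/6

Add the two expansions coefficient-wise.
h(0) = 0
h′(0) = 4
h′′(0) = 0
h′′′(0) = 25
The Taylor polynomial is Σ h^(k)(0)/k! · w^k.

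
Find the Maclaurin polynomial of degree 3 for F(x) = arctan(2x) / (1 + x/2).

Take the Cauchy product of the two expansions.
[x^0] = 0;  [x^1] = 2;  [x^2] = -1;  [x^3] = -13/6.

-13*x^3/6 - x^2 + 2*x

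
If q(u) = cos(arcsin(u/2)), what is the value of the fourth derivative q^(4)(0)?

-3/16

Compose series: expand the inner function first, then feed it into the outer expansion.
From the series, [u^4] q = -1/128; multiply by 4! = 24 to get -3/16.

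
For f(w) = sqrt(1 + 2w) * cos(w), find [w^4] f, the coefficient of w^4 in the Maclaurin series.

-1/3

Multiply the two series term by term and collect like powers.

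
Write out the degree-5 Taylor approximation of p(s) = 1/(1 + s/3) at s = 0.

-s^5/243 + s^4/81 - s^3/27 + s^2/9 - s/3 + 1

p(0) = 1
p′(0) = -1/3
p′′(0) = 2/9
p′′′(0) = -2/9
p^(4)(0) = 8/27
p^(5)(0) = -40/81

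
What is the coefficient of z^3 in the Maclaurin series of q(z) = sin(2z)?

q(0) = 0
q′(0) = 2
q′′(0) = 0
q′′′(0) = -8
The Taylor polynomial is Σ q^(k)(0)/k! · z^k.

-4/3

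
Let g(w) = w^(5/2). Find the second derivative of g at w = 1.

15/4

From the series, [(w - 1)^2] g = 15/8; multiply by 2! = 2 to get 15/4.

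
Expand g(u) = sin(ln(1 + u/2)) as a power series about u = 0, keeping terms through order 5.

Compose series: expand the inner function first, then feed it into the outer expansion.
g(0) = 0
g′(0) = 1/2
g′′(0) = -1/4
g′′′(0) = 1/8
g^(4)(0) = 0
g^(5)(0) = -5/16
Dividing each by k! gives the coefficients c_0, ..., c_5.

-u^5/384 + u^3/48 - u^2/8 + u/2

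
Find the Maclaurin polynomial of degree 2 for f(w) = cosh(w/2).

w^2/8 + 1

[w^0] = 1;  [w^1] = 0;  [w^2] = 1/8.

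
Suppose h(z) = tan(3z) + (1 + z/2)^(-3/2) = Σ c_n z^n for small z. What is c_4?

Expand each term separately and add.
[z^0] = 1;  [z^1] = 9/4;  [z^2] = 15/32;  [z^3] = 1117/128;  [z^4] = 315/2048.

315/2048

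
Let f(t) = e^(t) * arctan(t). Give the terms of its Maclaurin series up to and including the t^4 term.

Expand each factor separately, then convolve coefficients.

-t^4/6 + t^3/6 + t^2 + t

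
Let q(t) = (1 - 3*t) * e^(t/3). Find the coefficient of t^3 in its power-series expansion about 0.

-13/81

Distribute the polynomial across the series and collect like powers.
[t^0] = 1;  [t^1] = -8/3;  [t^2] = -17/18;  [t^3] = -13/81.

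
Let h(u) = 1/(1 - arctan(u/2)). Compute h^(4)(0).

Plug the Maclaurin series of the inner function into that of the outer and collect terms.
The coefficient of u^4 in the expansion is 1/48, so h^(4)(0) = 4! * (1/48) = 1/2.

1/2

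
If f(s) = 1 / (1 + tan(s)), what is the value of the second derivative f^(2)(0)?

Write 1/(1+u) = 1 - u + u^2 - u^3 + ... and substitute the series for u.
The coefficient of s^2 in the expansion is 1, so f′′(0) = 2! * (1) = 2.

2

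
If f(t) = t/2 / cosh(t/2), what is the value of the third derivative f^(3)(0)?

Invert the denominator's series and multiply.
The coefficient of t^3 in the expansion is -1/16, so f′′′(0) = 3! * (-1/16) = -3/8.

-3/8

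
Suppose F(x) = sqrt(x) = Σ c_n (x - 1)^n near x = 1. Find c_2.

-1/8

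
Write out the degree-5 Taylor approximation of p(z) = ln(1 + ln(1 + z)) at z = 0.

Compose series: expand the inner function first, then feed it into the outer expansion.

19*z^5/10 - 35*z^4/24 + 7*z^3/6 - z^2 + z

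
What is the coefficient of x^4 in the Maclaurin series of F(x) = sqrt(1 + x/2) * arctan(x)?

-29/384

Take the Cauchy product of the two expansions.
[x^0] = 0;  [x^1] = 1;  [x^2] = 1/4;  [x^3] = -35/96;  [x^4] = -29/384.
So c_4 = F^(4)(0)/4! = -29/384.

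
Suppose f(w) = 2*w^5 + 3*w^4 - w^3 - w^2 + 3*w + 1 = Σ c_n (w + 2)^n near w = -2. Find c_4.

-17

Use the known series and substitute for the argument.
f(-2) = -17
f′(-2) = 59
f′′(-2) = -166
f′′′(-2) = 330
f^(4)(-2) = -408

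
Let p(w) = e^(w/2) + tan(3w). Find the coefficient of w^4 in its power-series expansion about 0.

1/384

Expand each term separately and add.
p(0) = 1
p′(0) = 7/2
p′′(0) = 1/4
p′′′(0) = 433/8
p^(4)(0) = 1/16
Dividing each by k! gives the coefficients c_0, ..., c_4.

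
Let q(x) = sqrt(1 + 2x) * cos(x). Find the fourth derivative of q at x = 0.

-8

Expand each factor separately, then convolve coefficients.
From the series, [x^4] q = -1/3; multiply by 4! = 24 to get -8.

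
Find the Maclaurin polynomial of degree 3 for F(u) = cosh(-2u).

[u^0] = 1;  [u^1] = 0;  [u^2] = 2;  [u^3] = 0.

2*u^2 + 1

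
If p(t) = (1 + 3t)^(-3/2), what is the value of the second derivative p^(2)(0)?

135/4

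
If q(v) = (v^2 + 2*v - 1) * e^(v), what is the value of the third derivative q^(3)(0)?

Shift and add copies of the series according to the polynomial's terms.
The coefficient of v^3 in the expansion is 11/6, so q′′′(0) = 3! * (11/6) = 11.

11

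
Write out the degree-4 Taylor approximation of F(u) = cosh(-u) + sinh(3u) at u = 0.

Add the two expansions coefficient-wise.

u^4/24 + 9*u^3/2 + u^2/2 + 3*u + 1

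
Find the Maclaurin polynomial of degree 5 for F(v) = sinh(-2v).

F(0) = 0
F′(0) = -2
F′′(0) = 0
F′′′(0) = -8
F^(4)(0) = 0
F^(5)(0) = -32
Dividing each by k! gives the coefficients c_0, ..., c_5.

-4*v^5/15 - 4*v^3/3 - 2*v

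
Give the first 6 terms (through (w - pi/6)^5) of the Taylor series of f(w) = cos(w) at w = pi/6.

-(w - pi/6)^5/240 + sqrt(3)*(w - pi/6)^4/48 + (w - pi/6)^3/12 - sqrt(3)*(w - pi/6)^2/4 - (w - pi/6)/2 + sqrt(3)/2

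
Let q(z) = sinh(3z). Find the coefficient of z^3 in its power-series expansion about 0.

Differentiate repeatedly and evaluate at the center.
[z^0] = 0;  [z^1] = 3;  [z^2] = 0;  [z^3] = 9/2.
So c_3 = q′′′(0)/3! = 9/2.

9/2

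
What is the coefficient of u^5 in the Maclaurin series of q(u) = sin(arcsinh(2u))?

Substitute the inner expansion into the outer series and collect powers.
So c_5 = q^(5)(0)/5! = 16/3.

16/3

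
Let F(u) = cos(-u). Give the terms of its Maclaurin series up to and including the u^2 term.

1 - u^2/2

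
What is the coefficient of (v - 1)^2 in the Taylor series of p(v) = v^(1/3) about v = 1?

-1/9

Differentiate repeatedly and evaluate at the center.
p(1) = 1
p′(1) = 1/3
p′′(1) = -2/9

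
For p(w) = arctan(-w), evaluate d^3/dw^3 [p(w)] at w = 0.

2

The coefficient of w^3 in the expansion is 1/3, so p′′′(0) = 3! * (1/3) = 2.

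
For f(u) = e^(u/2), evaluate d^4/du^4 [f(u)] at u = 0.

The coefficient of u^4 in the expansion is 1/384, so f^(4)(0) = 4! * (1/384) = 1/16.

1/16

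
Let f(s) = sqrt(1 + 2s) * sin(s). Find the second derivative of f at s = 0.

2

Take the Cauchy product of the two expansions.
The coefficient of s^2 in the expansion is 1, so f′′(0) = 2! * (1) = 2.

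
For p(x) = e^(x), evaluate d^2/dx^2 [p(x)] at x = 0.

From the series, [x^2] p = 1/2; multiply by 2! = 2 to get 1.

1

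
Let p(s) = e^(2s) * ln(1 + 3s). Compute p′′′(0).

36

Write out both Maclaurin series and multiply, keeping only the needed powers.
From the series, [s^3] p = 6; multiply by 3! = 6 to get 36.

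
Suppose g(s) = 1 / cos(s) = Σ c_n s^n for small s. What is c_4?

5/24

Write the quotient as an unknown series and match coefficients against numerator = denominator · series.
g(0) = 1
g′(0) = 0
g′′(0) = 1
g′′′(0) = 0
g^(4)(0) = 5
So c_4 = g^(4)(0)/4! = 5/24.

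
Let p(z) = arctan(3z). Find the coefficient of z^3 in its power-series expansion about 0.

Differentiate repeatedly and evaluate at the center.
So c_3 = p′′′(0)/3! = -9.

-9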